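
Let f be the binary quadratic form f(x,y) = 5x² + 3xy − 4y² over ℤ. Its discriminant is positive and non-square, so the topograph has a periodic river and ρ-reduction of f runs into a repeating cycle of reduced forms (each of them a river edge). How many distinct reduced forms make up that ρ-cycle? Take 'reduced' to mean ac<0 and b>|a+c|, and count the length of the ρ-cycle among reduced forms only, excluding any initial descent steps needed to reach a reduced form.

D = 89, ⌊√D⌋ = 9
river: ρ → (-4,5,4)
river: ρ → (4,3,-5)
river: ρ → (-5,7,2)
river: ρ → (2,9,-1)
river: ρ → (-1,9,2)
river: ρ → (2,7,-5)
river: ρ → (-5,3,4)
river: ρ → (4,5,-4)
river: ρ → (-4,3,5)
river: ρ → (5,7,-2)
river: ρ → (-2,9,1)
river: ρ → (1,9,-2)
river: ρ → (-2,7,5)
river: ρ → (5,3,-4)
ρ-cycle length = 14 (tail of 0 descent steps not counted)

14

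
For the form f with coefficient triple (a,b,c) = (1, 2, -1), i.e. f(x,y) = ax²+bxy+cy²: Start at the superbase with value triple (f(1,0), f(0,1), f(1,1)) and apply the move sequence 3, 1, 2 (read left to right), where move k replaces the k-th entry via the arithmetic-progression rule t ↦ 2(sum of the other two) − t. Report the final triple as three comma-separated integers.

start (1,-1,2) = (f(1,0),f(0,1),f(1,1))
replace slot 3: 2·(1+(-1)) − 2 = -2 → (1,-1,-2)
replace slot 1: 2·((-1)+(-2)) − 1 = -7 → (-7,-1,-2)
replace slot 2: 2·((-7)+(-2)) − (-1) = -17 → (-7,-17,-2)

-7,-17,-2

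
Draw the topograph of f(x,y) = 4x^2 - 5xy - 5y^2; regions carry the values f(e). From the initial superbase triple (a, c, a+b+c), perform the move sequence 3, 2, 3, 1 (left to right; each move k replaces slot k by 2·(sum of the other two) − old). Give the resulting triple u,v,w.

start (4,-5,-6) = (f(1,0),f(0,1),f(1,1))
replace slot 3: 2·(4+(-5)) − (-6) = 4 → (4,-5,4)
replace slot 2: 2·(4+4) − (-5) = 21 → (4,21,4)
replace slot 3: 2·(4+21) − 4 = 46 → (4,21,46)
replace slot 1: 2·(21+46) − 4 = 130 → (130,21,46)

130,21,46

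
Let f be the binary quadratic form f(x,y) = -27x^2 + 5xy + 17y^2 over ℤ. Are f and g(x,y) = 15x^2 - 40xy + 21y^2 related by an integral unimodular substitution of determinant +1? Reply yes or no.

D₁ = 1861, D₂ = 340
discriminants differ ⇒ not SL₂(ℤ)-equivalent

no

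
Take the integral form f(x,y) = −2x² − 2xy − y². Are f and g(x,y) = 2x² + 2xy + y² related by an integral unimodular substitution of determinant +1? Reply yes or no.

D₁ = -4, D₂ = -4
f is negative-definite; reduce −f:
−f: flip: (2,2,1)→(1,-2,2)
−f: translate: b→0 (≡-2 mod 2), so (1,-2,2)→(1,0,1)
−f: reduced (well bottom): (1,0,1) with a≤c, −a<b≤a
flip sign back: reduced form of f is (-1,0,-1)
g: flip: (2,2,1)→(1,-2,2)
g: translate: b→0 (≡-2 mod 2), so (1,-2,2)→(1,0,1)
g: reduced (well bottom): (1,0,1) with a≤c, −a<b≤a
reduced forms (-1, 0, -1) vs (1, 0, 1) ⇒ inequivalent

no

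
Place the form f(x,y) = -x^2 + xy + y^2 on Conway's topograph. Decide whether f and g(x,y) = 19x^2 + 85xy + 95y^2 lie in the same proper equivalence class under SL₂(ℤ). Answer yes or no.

D₁ = 5, D₂ = 5
river cycle of f (length 2): (1, 1, -1), (-1, 1, 1)
river cycle of g (length 2): (1, 1, -1), (-1, 1, 1)
cycles coincide ⇒ equivalent

yes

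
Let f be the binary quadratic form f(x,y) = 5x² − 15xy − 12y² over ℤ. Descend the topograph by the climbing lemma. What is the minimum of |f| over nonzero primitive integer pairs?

descent: ρ → (-12,15,5)  [lands on river]
river: ρ → (5,15,-12)
river: ρ → (-12,9,8)
river: ρ → (8,7,-13)
river: ρ → (-13,19,2)
river: ρ → (2,21,-3)
river: ρ → (-3,21,2)
river: ρ → (2,19,-13)
river: ρ → (-13,7,8)
river: ρ → (8,9,-12)
closes: descent 1, river 10
min |a| on river = 2

2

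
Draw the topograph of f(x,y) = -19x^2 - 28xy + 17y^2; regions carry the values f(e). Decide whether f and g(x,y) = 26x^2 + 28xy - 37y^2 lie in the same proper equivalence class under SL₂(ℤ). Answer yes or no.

D₁ = 2076, D₂ = 4632
discriminants differ ⇒ not SL₂(ℤ)-equivalent

no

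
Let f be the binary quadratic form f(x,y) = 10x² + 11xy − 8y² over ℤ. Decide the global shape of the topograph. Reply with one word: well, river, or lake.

D = b²−4ac = 11² − 4·10·(-8) = 441
D = 21² is a perfect square ⇒ form factors over ℤ ⇒ lakes

lake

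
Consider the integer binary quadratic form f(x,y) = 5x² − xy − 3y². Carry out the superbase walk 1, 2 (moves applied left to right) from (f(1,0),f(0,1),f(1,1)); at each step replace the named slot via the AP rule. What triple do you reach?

start (5,-3,1) = (f(1,0),f(0,1),f(1,1))
replace slot 1: 2·((-3)+1) − 5 = -9 → (-9,-3,1)
replace slot 2: 2·((-9)+1) − (-3) = -13 → (-9,-13,1)

-9,-13,1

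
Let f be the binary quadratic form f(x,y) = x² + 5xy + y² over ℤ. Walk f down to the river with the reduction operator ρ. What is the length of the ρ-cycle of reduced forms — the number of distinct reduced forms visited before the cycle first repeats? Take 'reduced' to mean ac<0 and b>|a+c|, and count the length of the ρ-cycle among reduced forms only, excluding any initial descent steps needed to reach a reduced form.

D = 21, ⌊√D⌋ = 4
descent: ρ → (1,3,-3)  [lands on river]
river: ρ → (-3,3,1)
ρ-cycle length = 2 (tail of 1 descent step not counted)

2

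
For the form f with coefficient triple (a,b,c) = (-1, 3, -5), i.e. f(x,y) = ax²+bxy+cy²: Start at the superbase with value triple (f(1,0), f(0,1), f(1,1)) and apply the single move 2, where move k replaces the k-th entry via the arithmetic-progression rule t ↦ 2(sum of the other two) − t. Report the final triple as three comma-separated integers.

start (-1,-5,-3) = (f(1,0),f(0,1),f(1,1))
replace slot 2: 2·((-1)+(-3)) − (-5) = -3 → (-1,-3,-3)

-1,-3,-3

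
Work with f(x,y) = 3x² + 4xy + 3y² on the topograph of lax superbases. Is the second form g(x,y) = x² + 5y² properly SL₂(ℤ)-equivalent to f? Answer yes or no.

D₁ = -20, D₂ = -20
f: translate: b→-2 (≡4 mod 6), so (3,4,3)→(3,-2,2)
f: flip: (3,-2,2)→(2,2,3)
f: reduced (well bottom): (2,2,3) with a≤c, −a<b≤a
g: reduced (well bottom): (1,0,5) with a≤c, −a<b≤a
reduced forms (2, 2, 3) vs (1, 0, 5) ⇒ inequivalent

no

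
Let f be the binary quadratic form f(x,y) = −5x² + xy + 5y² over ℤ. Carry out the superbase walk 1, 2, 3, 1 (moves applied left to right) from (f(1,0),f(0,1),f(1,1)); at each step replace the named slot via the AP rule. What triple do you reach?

start (-5,5,1) = (f(1,0),f(0,1),f(1,1))
replace slot 1: 2·(5+1) − (-5) = 17 → (17,5,1)
replace slot 2: 2·(17+1) − 5 = 31 → (17,31,1)
replace slot 3: 2·(17+31) − 1 = 95 → (17,31,95)
replace slot 1: 2·(31+95) − 17 = 235 → (235,31,95)

235,31,95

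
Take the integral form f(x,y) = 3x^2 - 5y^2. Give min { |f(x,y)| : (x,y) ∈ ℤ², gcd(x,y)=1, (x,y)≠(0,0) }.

descent: ρ → (-5,0,3)
descent: ρ → (3,6,-2)  [lands on river]
river: ρ → (-2,6,3)
closes: descent 2, river 2
min |a| on river = 2

2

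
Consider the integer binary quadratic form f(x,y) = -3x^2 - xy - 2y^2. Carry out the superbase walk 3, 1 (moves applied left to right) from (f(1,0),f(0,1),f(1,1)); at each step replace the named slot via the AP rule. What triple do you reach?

start (-3,-2,-6) = (f(1,0),f(0,1),f(1,1))
replace slot 3: 2·((-3)+(-2)) − (-6) = -4 → (-3,-2,-4)
replace slot 1: 2·((-2)+(-4)) − (-3) = -9 → (-9,-2,-4)

-9,-2,-4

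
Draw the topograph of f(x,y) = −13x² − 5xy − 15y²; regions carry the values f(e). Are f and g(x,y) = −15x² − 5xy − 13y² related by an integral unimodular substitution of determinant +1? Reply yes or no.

D₁ = -755, D₂ = -755
f is negative-definite; reduce −f:
−f: reduced (well bottom): (13,5,15) with a≤c, −a<b≤a
flip sign back: reduced form of f is (-13,-5,-15)
g is negative-definite; reduce −g:
−g: flip: (15,5,13)→(13,-5,15)
−g: reduced (well bottom): (13,-5,15) with a≤c, −a<b≤a
flip sign back: reduced form of g is (-13,5,-15)
reduced forms (-13, -5, -15) vs (-13, 5, -15) ⇒ inequivalent

no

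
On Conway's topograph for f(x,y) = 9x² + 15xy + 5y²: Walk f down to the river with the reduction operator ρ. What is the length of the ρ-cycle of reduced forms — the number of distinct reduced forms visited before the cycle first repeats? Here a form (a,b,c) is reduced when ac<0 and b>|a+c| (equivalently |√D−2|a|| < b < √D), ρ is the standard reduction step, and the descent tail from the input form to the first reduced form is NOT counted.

D = 45, ⌊√D⌋ = 6
descent: ρ → (5,5,-1)  [lands on river]
river: ρ → (-1,5,5)
ρ-cycle length = 2 (tail of 1 descent step not counted)

2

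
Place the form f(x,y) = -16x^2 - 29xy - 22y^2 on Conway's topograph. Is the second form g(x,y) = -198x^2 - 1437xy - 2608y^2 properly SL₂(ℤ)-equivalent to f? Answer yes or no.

D₁ = -567, D₂ = -567
f is negative-definite; reduce −f:
−f: translate: b→-3 (≡29 mod 32), so (16,29,22)→(16,-3,9)
−f: flip: (16,-3,9)→(9,3,16)
−f: reduced (well bottom): (9,3,16) with a≤c, −a<b≤a
flip sign back: reduced form of f is (-9,-3,-16)
g is negative-definite; reduce −g:
−g: translate: b→-147 (≡1437 mod 396), so (198,1437,2608)→(198,-147,28)
−g: flip: (198,-147,28)→(28,147,198)
−g: translate: b→-21 (≡147 mod 56), so (28,147,198)→(28,-21,9)
−g: flip: (28,-21,9)→(9,21,28)
−g: translate: b→3 (≡21 mod 18), so (9,21,28)→(9,3,16)
−g: reduced (well bottom): (9,3,16) with a≤c, −a<b≤a
flip sign back: reduced form of g is (-9,-3,-16)
reduced forms (-9, -3, -16) vs (-9, -3, -16) ⇒ equivalent

yes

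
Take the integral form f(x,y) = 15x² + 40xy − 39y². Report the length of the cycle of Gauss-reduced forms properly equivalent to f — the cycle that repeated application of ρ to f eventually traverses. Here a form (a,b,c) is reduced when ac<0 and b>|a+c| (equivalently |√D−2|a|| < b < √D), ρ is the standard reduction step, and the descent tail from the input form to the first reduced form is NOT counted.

D = 3940, ⌊√D⌋ = 62
river: ρ → (-39,38,16)
river: ρ → (16,58,-9)
river: ρ → (-9,50,40)
river: ρ → (40,30,-19)
river: ρ → (-19,46,24)
river: ρ → (24,50,-15)
river: ρ → (-15,40,39)
river: ρ → (39,38,-16)
river: ρ → (-16,58,9)
river: ρ → (9,50,-40)
river: ρ → (-40,30,19)
river: ρ → (19,46,-24)
river: ρ → (-24,50,15)
river: ρ → (15,40,-39)
ρ-cycle length = 14 (tail of 0 descent steps not counted)

14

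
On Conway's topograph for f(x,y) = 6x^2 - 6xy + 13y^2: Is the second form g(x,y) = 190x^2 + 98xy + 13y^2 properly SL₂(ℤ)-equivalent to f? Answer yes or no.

D₁ = -276, D₂ = -276
f: translate: b→6 (≡-6 mod 12), so (6,-6,13)→(6,6,13)
f: reduced (well bottom): (6,6,13) with a≤c, −a<b≤a
g: flip: (190,98,13)→(13,-98,190)
g: translate: b→6 (≡-98 mod 26), so (13,-98,190)→(13,6,6)
g: flip: (13,6,6)→(6,-6,13)
g: translate: b→6 (≡-6 mod 12), so (6,-6,13)→(6,6,13)
g: reduced (well bottom): (6,6,13) with a≤c, −a<b≤a
reduced forms (6, 6, 13) vs (6, 6, 13) ⇒ equivalent

yes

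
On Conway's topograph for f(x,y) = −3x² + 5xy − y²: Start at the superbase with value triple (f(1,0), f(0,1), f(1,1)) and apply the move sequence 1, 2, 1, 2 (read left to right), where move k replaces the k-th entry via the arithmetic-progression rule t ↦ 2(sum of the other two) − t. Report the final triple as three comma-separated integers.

start (-3,-1,1) = (f(1,0),f(0,1),f(1,1))
replace slot 1: 2·((-1)+1) − (-3) = 3 → (3,-1,1)
replace slot 2: 2·(3+1) − (-1) = 9 → (3,9,1)
replace slot 1: 2·(9+1) − 3 = 17 → (17,9,1)
replace slot 2: 2·(17+1) − 9 = 27 → (17,27,1)

17,27,1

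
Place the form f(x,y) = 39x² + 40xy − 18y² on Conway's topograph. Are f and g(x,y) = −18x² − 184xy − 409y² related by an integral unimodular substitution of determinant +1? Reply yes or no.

D₁ = 4408, D₂ = 4408
river cycle of f (length 16): (-18, 32, 47), (47, 62, -3), (-3, 64, 26), (26, 40, -27), (-27, 14, 39), (39, 64, -2), (-2, 64, 39), (39, 14, -27), (-27, 40, 26), (26, 64, -3), … (6 more)
river cycle of g (length 16): (-18, 32, 47), (47, 62, -3), (-3, 64, 26), (26, 40, -27), (-27, 14, 39), (39, 64, -2), (-2, 64, 39), (39, 14, -27), (-27, 40, 26), (26, 64, -3), … (6 more)
cycles coincide ⇒ equivalent

yes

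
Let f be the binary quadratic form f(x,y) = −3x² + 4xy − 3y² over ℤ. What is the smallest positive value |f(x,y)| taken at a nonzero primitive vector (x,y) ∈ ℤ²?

translate: b→2 (≡-4 mod 6), so (3,-4,3)→(3,2,2)
flip: (3,2,2)→(2,-2,3)
translate: b→2 (≡-2 mod 4), so (2,-2,3)→(2,2,3)
reduced (well bottom): (2,2,3) with a≤c, −a<b≤a
well minimum |f| = |-2| = 2 (negative-definite)

2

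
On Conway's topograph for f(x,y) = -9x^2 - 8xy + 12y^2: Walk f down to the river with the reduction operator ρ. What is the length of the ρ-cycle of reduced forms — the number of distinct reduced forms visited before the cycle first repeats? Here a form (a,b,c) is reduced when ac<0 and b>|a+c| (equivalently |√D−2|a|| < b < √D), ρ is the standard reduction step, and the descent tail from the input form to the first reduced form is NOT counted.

D = 496, ⌊√D⌋ = 22
descent: ρ → (12,8,-9)  [lands on river]
river: ρ → (-9,10,11)
river: ρ → (11,12,-8)
river: ρ → (-8,20,3)
river: ρ → (3,22,-1)
river: ρ → (-1,22,3)
river: ρ → (3,20,-8)
river: ρ → (-8,12,11)
river: ρ → (11,10,-9)
river: ρ → (-9,8,12)
river: ρ → (12,16,-5)
river: ρ → (-5,14,15)
river: ρ → (15,16,-4)
river: ρ → (-4,16,15)
river: ρ → (15,14,-5)
river: ρ → (-5,16,12)
ρ-cycle length = 16 (tail of 1 descent step not counted)

16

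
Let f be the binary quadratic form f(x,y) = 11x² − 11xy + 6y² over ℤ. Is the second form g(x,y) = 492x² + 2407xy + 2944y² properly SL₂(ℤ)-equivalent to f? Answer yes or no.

D₁ = -143, D₂ = -143
f: translate: b→11 (≡-11 mod 22), so (11,-11,6)→(11,11,6)
f: flip: (11,11,6)→(6,-11,11)
f: translate: b→1 (≡-11 mod 12), so (6,-11,11)→(6,1,6)
f: reduced (well bottom): (6,1,6) with a≤c, −a<b≤a
g: translate: b→439 (≡2407 mod 984), so (492,2407,2944)→(492,439,98)
g: flip: (492,439,98)→(98,-439,492)
g: translate: b→-47 (≡-439 mod 196), so (98,-439,492)→(98,-47,6)
g: flip: (98,-47,6)→(6,47,98)
g: translate: b→-1 (≡47 mod 12), so (6,47,98)→(6,-1,6)
g: flip: (6,-1,6)→(6,1,6)
g: reduced (well bottom): (6,1,6) with a≤c, −a<b≤a
reduced forms (6, 1, 6) vs (6, 1, 6) ⇒ equivalent

yes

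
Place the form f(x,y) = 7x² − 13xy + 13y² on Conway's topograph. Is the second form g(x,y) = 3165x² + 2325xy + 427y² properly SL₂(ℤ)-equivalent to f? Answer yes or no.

D₁ = -195, D₂ = -195
f: translate: b→1 (≡-13 mod 14), so (7,-13,13)→(7,1,7)
f: reduced (well bottom): (7,1,7) with a≤c, −a<b≤a
g: flip: (3165,2325,427)→(427,-2325,3165)
g: translate: b→237 (≡-2325 mod 854), so (427,-2325,3165)→(427,237,33)
g: flip: (427,237,33)→(33,-237,427)
g: translate: b→27 (≡-237 mod 66), so (33,-237,427)→(33,27,7)
g: flip: (33,27,7)→(7,-27,33)
g: translate: b→1 (≡-27 mod 14), so (7,-27,33)→(7,1,7)
g: reduced (well bottom): (7,1,7) with a≤c, −a<b≤a
reduced forms (7, 1, 7) vs (7, 1, 7) ⇒ equivalent

yes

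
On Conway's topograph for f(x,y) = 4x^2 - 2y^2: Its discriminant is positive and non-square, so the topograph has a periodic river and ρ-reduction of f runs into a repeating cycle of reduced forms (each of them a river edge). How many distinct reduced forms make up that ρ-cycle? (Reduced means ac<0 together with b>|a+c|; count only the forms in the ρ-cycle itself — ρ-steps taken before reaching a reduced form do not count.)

D = 32, ⌊√D⌋ = 5
descent: ρ → (-2,4,2)  [lands on river]
river: ρ → (2,4,-2)
ρ-cycle length = 2 (tail of 1 descent step not counted)

2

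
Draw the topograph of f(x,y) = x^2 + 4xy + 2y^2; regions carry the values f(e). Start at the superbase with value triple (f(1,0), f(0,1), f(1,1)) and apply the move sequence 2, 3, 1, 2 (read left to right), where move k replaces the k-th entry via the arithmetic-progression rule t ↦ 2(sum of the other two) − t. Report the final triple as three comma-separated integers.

start (1,2,7) = (f(1,0),f(0,1),f(1,1))
replace slot 2: 2·(1+7) − 2 = 14 → (1,14,7)
replace slot 3: 2·(1+14) − 7 = 23 → (1,14,23)
replace slot 1: 2·(14+23) − 1 = 73 → (73,14,23)
replace slot 2: 2·(73+23) − 14 = 178 → (73,178,23)

73,178,23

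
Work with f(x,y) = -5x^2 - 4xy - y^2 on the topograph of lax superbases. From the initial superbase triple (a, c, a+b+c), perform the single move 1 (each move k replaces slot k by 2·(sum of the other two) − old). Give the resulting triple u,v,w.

start (-5,-1,-10) = (f(1,0),f(0,1),f(1,1))
replace slot 1: 2·((-1)+(-10)) − (-5) = -17 → (-17,-1,-10)

-17,-1,-10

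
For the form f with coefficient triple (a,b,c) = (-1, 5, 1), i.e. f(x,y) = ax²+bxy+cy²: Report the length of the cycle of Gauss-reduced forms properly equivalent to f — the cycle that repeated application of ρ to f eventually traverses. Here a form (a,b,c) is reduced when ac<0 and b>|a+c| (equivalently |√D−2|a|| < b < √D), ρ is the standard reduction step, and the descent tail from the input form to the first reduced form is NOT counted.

D = 29, ⌊√D⌋ = 5
river: ρ → (1,5,-1)
river: ρ → (-1,5,1)
ρ-cycle length = 2 (tail of 0 descent steps not counted)

2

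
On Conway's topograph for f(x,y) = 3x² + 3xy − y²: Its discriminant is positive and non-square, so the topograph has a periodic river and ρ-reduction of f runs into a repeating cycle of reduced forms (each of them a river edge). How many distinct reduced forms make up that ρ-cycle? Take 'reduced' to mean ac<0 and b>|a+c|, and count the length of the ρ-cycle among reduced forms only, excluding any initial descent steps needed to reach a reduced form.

D = 21, ⌊√D⌋ = 4
river: ρ → (-1,3,3)
river: ρ → (3,3,-1)
ρ-cycle length = 2 (tail of 0 descent steps not counted)

2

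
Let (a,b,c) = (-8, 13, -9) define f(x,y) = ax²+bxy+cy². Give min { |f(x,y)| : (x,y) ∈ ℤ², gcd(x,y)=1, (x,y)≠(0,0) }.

translate: b→3 (≡-13 mod 16), so (8,-13,9)→(8,3,4)
flip: (8,3,4)→(4,-3,8)
reduced (well bottom): (4,-3,8) with a≤c, −a<b≤a
well minimum |f| = |-4| = 4 (negative-definite)

4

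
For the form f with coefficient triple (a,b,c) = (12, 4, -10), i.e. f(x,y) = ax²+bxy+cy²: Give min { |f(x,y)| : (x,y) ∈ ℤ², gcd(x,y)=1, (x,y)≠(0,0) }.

river: ρ → (-10,16,6)
river: ρ → (6,20,-4)
river: ρ → (-4,20,6)
river: ρ → (6,16,-10)
river: ρ → (-10,4,12)
river: ρ → (12,20,-2)
river: ρ → (-2,20,12)
river: ρ → (12,4,-10)
closes: descent 0, river 8
min |a| on river = 2

2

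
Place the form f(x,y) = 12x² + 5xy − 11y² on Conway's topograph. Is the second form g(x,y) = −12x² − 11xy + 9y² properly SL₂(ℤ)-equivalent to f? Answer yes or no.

D₁ = 553, D₂ = 553
river cycle of f (length 26): (-11, 17, 6), (6, 19, -8), (-8, 13, 12), (12, 11, -9), (-9, 7, 14), (14, 21, -2), (-2, 23, 3), (3, 19, -16), (-16, 13, 6), (6, 23, -1), … (16 more)
river cycle of g (length 26): (9, 11, -12), (-12, 13, 8), (8, 19, -6), (-6, 17, 11), (11, 5, -12), (-12, 19, 4), (4, 21, -7), (-7, 21, 4), (4, 19, -12), (-12, 5, 11), … (16 more)
cycles differ ⇒ inequivalent

no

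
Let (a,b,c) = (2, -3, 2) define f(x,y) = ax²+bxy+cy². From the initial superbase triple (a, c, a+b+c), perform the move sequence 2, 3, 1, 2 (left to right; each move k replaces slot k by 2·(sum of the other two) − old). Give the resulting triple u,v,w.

start (2,2,1) = (f(1,0),f(0,1),f(1,1))
replace slot 2: 2·(2+1) − 2 = 4 → (2,4,1)
replace slot 3: 2·(2+4) − 1 = 11 → (2,4,11)
replace slot 1: 2·(4+11) − 2 = 28 → (28,4,11)
replace slot 2: 2·(28+11) − 4 = 74 → (28,74,11)

28,74,11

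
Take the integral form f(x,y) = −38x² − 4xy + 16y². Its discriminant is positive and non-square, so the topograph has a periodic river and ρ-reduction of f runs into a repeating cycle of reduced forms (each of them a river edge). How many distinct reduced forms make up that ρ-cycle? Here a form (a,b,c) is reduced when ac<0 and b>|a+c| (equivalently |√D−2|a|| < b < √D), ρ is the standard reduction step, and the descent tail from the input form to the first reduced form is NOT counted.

D = 2448, ⌊√D⌋ = 49
descent: ρ → (16,36,-18)  [lands on river]
river: ρ → (-18,36,16)
river: ρ → (16,28,-26)
river: ρ → (-26,24,18)
river: ρ → (18,48,-2)
river: ρ → (-2,48,18)
river: ρ → (18,24,-26)
river: ρ → (-26,28,16)
ρ-cycle length = 8 (tail of 1 descent step not counted)

8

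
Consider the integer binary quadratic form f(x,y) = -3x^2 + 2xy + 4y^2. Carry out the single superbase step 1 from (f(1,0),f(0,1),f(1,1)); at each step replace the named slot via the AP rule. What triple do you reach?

start (-3,4,3) = (f(1,0),f(0,1),f(1,1))
replace slot 1: 2·(4+3) − (-3) = 17 → (17,4,3)

17,4,3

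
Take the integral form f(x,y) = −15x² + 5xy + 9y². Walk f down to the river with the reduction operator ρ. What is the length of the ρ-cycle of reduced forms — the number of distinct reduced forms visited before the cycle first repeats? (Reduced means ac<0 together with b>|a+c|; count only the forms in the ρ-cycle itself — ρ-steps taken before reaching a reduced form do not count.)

D = 565, ⌊√D⌋ = 23
descent: ρ → (9,13,-11)  [lands on river]
river: ρ → (-11,9,11)
river: ρ → (11,13,-9)
river: ρ → (-9,23,1)
river: ρ → (1,23,-9)
river: ρ → (-9,13,11)
river: ρ → (11,9,-11)
river: ρ → (-11,13,9)
river: ρ → (9,23,-1)
river: ρ → (-1,23,9)
ρ-cycle length = 10 (tail of 1 descent step not counted)

10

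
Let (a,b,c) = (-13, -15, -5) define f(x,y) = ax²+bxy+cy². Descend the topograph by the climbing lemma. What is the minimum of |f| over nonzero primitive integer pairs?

translate: b→-11 (≡15 mod 26), so (13,15,5)→(13,-11,3)
flip: (13,-11,3)→(3,11,13)
translate: b→-1 (≡11 mod 6), so (3,11,13)→(3,-1,3)
flip: (3,-1,3)→(3,1,3)
reduced (well bottom): (3,1,3) with a≤c, −a<b≤a
well minimum |f| = |-3| = 3 (negative-definite)

3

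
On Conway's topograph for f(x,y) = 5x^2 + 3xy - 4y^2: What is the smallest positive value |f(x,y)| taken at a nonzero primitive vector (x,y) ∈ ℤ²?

river: ρ → (-4,5,4)
river: ρ → (4,3,-5)
river: ρ → (-5,7,2)
river: ρ → (2,9,-1)
river: ρ → (-1,9,2)
river: ρ → (2,7,-5)
river: ρ → (-5,3,4)
river: ρ → (4,5,-4)
river: ρ → (-4,3,5)
river: ρ → (5,7,-2)
river: ρ → (-2,9,1)
river: ρ → (1,9,-2)
river: ρ → (-2,7,5)
river: ρ → (5,3,-4)
closes: descent 0, river 14
min |a| on river = 1

1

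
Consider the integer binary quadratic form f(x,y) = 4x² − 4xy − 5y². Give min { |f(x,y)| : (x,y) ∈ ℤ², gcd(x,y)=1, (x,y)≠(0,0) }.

descent: ρ → (-5,4,4)  [lands on river]
river: ρ → (4,4,-5)
river: ρ → (-5,6,3)
river: ρ → (3,6,-5)
closes: descent 1, river 4
min |a| on river = 3

3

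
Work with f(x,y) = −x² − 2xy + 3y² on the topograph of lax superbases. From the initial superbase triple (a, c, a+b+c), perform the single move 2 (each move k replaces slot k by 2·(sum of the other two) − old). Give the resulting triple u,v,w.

start (-1,3,0) = (f(1,0),f(0,1),f(1,1))
replace slot 2: 2·((-1)+0) − 3 = -5 → (-1,-5,0)

-1,-5,0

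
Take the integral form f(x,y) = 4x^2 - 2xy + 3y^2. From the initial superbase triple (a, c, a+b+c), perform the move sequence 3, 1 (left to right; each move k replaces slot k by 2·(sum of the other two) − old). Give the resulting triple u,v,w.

start (4,3,5) = (f(1,0),f(0,1),f(1,1))
replace slot 3: 2·(4+3) − 5 = 9 → (4,3,9)
replace slot 1: 2·(3+9) − 4 = 20 → (20,3,9)

20,3,9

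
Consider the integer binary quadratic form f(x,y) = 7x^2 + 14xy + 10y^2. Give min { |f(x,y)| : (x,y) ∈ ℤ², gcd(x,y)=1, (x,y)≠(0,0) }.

translate: b→0 (≡14 mod 14), so (7,14,10)→(7,0,3)
flip: (7,0,3)→(3,0,7)
reduced (well bottom): (3,0,7) with a≤c, −a<b≤a
well minimum = a = 3

3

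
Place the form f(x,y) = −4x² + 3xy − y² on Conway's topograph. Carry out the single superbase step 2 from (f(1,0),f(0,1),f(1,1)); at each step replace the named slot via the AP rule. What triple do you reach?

start (-4,-1,-2) = (f(1,0),f(0,1),f(1,1))
replace slot 2: 2·((-4)+(-2)) − (-1) = -11 → (-4,-11,-2)

-4,-11,-2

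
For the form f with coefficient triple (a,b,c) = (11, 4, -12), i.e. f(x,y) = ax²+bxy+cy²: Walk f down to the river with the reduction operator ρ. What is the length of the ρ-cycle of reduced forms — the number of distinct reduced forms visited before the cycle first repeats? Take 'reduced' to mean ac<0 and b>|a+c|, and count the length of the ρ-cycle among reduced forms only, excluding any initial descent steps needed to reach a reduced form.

D = 544, ⌊√D⌋ = 23
river: ρ → (-12,20,3)
river: ρ → (3,22,-5)
river: ρ → (-5,18,11)
river: ρ → (11,4,-12)
ρ-cycle length = 4 (tail of 0 descent steps not counted)

4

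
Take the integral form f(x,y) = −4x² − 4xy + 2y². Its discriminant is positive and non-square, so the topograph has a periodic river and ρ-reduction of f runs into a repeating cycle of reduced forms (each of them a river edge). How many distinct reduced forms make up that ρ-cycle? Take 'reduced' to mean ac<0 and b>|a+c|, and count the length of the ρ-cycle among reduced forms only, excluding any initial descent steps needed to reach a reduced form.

D = 48, ⌊√D⌋ = 6
descent: ρ → (2,4,-4)  [lands on river]
river: ρ → (-4,4,2)
ρ-cycle length = 2 (tail of 1 descent step not counted)

2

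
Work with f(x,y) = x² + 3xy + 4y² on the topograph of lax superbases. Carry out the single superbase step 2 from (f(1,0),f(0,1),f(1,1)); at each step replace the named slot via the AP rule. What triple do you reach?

start (1,4,8) = (f(1,0),f(0,1),f(1,1))
replace slot 2: 2·(1+8) − 4 = 14 → (1,14,8)

1,14,8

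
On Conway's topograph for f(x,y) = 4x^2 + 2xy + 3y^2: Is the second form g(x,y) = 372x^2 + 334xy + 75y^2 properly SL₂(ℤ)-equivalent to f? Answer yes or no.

D₁ = -44, D₂ = -44
f: flip: (4,2,3)→(3,-2,4)
f: reduced (well bottom): (3,-2,4) with a≤c, −a<b≤a
g: flip: (372,334,75)→(75,-334,372)
g: translate: b→-34 (≡-334 mod 150), so (75,-334,372)→(75,-34,4)
g: flip: (75,-34,4)→(4,34,75)
g: translate: b→2 (≡34 mod 8), so (4,34,75)→(4,2,3)
g: flip: (4,2,3)→(3,-2,4)
g: reduced (well bottom): (3,-2,4) with a≤c, −a<b≤a
reduced forms (3, -2, 4) vs (3, -2, 4) ⇒ equivalent

yes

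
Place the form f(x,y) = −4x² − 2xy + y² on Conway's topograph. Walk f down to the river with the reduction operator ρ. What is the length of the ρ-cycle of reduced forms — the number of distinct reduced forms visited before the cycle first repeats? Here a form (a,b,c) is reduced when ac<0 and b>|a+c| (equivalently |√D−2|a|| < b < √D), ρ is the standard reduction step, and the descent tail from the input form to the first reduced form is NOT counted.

D = 20, ⌊√D⌋ = 4
descent: ρ → (1,4,-1)  [lands on river]
river: ρ → (-1,4,1)
ρ-cycle length = 2 (tail of 1 descent step not counted)

2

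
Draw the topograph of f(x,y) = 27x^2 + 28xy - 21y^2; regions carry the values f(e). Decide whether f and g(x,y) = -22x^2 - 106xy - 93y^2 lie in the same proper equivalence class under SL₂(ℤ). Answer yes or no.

D₁ = 3052, D₂ = 3052
river cycle of f (length 22): (-21, 14, 34), (34, 54, -1), (-1, 54, 34), (34, 14, -21), (-21, 28, 27), (27, 26, -22), (-22, 18, 31), (31, 44, -9), (-9, 46, 26), (26, 6, -29), … (12 more)
river cycle of g (length 22): (-9, 44, 31), (31, 18, -22), (-22, 26, 27), (27, 28, -21), (-21, 14, 34), (34, 54, -1), (-1, 54, 34), (34, 14, -21), (-21, 28, 27), (27, 26, -22), … (12 more)
cycles coincide ⇒ equivalent

yes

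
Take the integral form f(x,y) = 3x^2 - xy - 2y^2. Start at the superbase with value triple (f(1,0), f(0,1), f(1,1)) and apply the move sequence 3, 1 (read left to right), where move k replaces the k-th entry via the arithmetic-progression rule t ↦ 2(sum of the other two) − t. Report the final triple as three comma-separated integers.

start (3,-2,0) = (f(1,0),f(0,1),f(1,1))
replace slot 3: 2·(3+(-2)) − 0 = 2 → (3,-2,2)
replace slot 1: 2·((-2)+2) − 3 = -3 → (-3,-2,2)

-3,-2,2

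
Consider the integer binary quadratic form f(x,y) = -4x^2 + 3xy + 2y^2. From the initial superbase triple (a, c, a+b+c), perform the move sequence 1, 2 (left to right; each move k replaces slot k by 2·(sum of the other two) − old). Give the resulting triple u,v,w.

start (-4,2,1) = (f(1,0),f(0,1),f(1,1))
replace slot 1: 2·(2+1) − (-4) = 10 → (10,2,1)
replace slot 2: 2·(10+1) − 2 = 20 → (10,20,1)

10,20,1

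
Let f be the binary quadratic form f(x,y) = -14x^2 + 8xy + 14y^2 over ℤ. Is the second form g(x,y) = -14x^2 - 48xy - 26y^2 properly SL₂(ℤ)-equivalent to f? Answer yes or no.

D₁ = 848, D₂ = 848
river cycle of f (length 10): (14, 20, -8), (-8, 28, 2), (2, 28, -8), (-8, 20, 14), (14, 8, -14), (-14, 20, 8), (8, 28, -2), (-2, 28, 8), (8, 20, -14), (-14, 8, 14)
river cycle of g (length 10): (8, 20, -14), (-14, 8, 14), (14, 20, -8), (-8, 28, 2), (2, 28, -8), (-8, 20, 14), (14, 8, -14), (-14, 20, 8), (8, 28, -2), (-2, 28, 8)
cycles coincide ⇒ equivalent

yes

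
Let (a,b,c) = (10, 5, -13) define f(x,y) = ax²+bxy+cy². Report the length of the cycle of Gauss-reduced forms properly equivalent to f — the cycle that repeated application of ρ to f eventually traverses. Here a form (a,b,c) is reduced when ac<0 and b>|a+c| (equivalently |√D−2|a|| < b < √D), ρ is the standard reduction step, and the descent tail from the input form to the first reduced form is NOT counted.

D = 545, ⌊√D⌋ = 23
river: ρ → (-13,21,2)
river: ρ → (2,23,-2)
river: ρ → (-2,21,13)
river: ρ → (13,5,-10)
river: ρ → (-10,15,8)
river: ρ → (8,17,-8)
river: ρ → (-8,15,10)
river: ρ → (10,5,-13)
ρ-cycle length = 8 (tail of 0 descent steps not counted)

8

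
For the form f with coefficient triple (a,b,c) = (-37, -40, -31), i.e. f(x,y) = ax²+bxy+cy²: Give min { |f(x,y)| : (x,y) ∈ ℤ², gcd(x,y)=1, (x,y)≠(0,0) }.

translate: b→-34 (≡40 mod 74), so (37,40,31)→(37,-34,28)
flip: (37,-34,28)→(28,34,37)
translate: b→-22 (≡34 mod 56), so (28,34,37)→(28,-22,31)
reduced (well bottom): (28,-22,31) with a≤c, −a<b≤a
well minimum |f| = |-28| = 28 (negative-definite)

28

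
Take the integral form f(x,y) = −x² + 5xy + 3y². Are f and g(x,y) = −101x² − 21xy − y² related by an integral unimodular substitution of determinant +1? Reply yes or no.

D₁ = 37, D₂ = 37
river cycle of f (length 6): (3, 1, -3), (-3, 5, 1), (1, 5, -3), (-3, 1, 3), (3, 5, -1), (-1, 5, 3)
river cycle of g (length 6): (-1, 5, 3), (3, 1, -3), (-3, 5, 1), (1, 5, -3), (-3, 1, 3), (3, 5, -1)
cycles coincide ⇒ equivalent

yes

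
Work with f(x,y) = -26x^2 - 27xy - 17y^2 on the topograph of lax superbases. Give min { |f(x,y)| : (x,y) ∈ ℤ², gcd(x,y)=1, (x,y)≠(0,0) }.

translate: b→-25 (≡27 mod 52), so (26,27,17)→(26,-25,16)
flip: (26,-25,16)→(16,25,26)
translate: b→-7 (≡25 mod 32), so (16,25,26)→(16,-7,17)
reduced (well bottom): (16,-7,17) with a≤c, −a<b≤a
well minimum |f| = |-16| = 16 (negative-definite)

16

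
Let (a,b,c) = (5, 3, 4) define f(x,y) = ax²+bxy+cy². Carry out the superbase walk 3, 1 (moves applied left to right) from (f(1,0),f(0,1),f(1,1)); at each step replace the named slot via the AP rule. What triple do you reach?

start (5,4,12) = (f(1,0),f(0,1),f(1,1))
replace slot 3: 2·(5+4) − 12 = 6 → (5,4,6)
replace slot 1: 2·(4+6) − 5 = 15 → (15,4,6)

15,4,6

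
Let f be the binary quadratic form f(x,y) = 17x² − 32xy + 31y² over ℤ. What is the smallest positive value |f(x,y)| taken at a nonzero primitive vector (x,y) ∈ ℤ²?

translate: b→2 (≡-32 mod 34), so (17,-32,31)→(17,2,16)
flip: (17,2,16)→(16,-2,17)
reduced (well bottom): (16,-2,17) with a≤c, −a<b≤a
well minimum = a = 16

16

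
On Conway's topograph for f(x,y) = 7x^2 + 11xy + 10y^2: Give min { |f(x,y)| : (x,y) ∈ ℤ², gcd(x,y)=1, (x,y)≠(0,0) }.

translate: b→-3 (≡11 mod 14), so (7,11,10)→(7,-3,6)
flip: (7,-3,6)→(6,3,7)
reduced (well bottom): (6,3,7) with a≤c, −a<b≤a
well minimum = a = 6

6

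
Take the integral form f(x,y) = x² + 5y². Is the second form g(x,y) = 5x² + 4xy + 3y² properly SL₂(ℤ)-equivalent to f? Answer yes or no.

D₁ = -20, D₂ = -44
discriminants differ ⇒ not SL₂(ℤ)-equivalent

no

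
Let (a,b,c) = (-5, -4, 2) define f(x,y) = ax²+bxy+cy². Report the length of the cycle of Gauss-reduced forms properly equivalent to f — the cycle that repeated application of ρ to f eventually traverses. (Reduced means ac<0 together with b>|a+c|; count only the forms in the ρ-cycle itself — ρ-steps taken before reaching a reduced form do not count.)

D = 56, ⌊√D⌋ = 7
descent: ρ → (2,4,-5)  [lands on river]
river: ρ → (-5,6,1)
river: ρ → (1,6,-5)
river: ρ → (-5,4,2)
ρ-cycle length = 4 (tail of 1 descent step not counted)

4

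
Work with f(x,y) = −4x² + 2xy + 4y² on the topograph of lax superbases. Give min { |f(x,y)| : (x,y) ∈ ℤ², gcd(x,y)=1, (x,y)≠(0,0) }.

river: ρ → (4,6,-2)
river: ρ → (-2,6,4)
river: ρ → (4,2,-4)
river: ρ → (-4,6,2)
river: ρ → (2,6,-4)
river: ρ → (-4,2,4)
closes: descent 0, river 6
min |a| on river = 2

2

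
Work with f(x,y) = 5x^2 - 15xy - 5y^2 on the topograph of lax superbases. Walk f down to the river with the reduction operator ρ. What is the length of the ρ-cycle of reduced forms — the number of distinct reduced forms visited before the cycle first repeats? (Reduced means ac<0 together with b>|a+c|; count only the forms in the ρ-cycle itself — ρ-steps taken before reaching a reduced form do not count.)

D = 325, ⌊√D⌋ = 18
descent: ρ → (-5,15,5)  [lands on river]
river: ρ → (5,15,-5)
ρ-cycle length = 2 (tail of 1 descent step not counted)

2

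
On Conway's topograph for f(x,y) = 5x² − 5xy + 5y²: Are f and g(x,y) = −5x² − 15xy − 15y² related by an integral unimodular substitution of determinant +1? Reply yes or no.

D₁ = -75, D₂ = -75
f: translate: b→5 (≡-5 mod 10), so (5,-5,5)→(5,5,5)
f: reduced (well bottom): (5,5,5) with a≤c, −a<b≤a
g is negative-definite; reduce −g:
−g: translate: b→5 (≡15 mod 10), so (5,15,15)→(5,5,5)
−g: reduced (well bottom): (5,5,5) with a≤c, −a<b≤a
flip sign back: reduced form of g is (-5,-5,-5)
reduced forms (5, 5, 5) vs (-5, -5, -5) ⇒ inequivalent

no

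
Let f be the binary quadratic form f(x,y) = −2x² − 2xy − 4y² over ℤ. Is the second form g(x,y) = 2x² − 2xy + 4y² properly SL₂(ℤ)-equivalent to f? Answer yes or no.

D₁ = -28, D₂ = -28
f is negative-definite; reduce −f:
−f: reduced (well bottom): (2,2,4) with a≤c, −a<b≤a
flip sign back: reduced form of f is (-2,-2,-4)
g: translate: b→2 (≡-2 mod 4), so (2,-2,4)→(2,2,4)
g: reduced (well bottom): (2,2,4) with a≤c, −a<b≤a
reduced forms (-2, -2, -4) vs (2, 2, 4) ⇒ inequivalent

no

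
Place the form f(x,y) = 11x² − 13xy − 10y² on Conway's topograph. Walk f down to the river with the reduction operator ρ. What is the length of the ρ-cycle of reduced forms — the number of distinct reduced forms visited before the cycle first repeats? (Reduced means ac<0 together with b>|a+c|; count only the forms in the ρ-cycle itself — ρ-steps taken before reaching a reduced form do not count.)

D = 609, ⌊√D⌋ = 24
descent: ρ → (-10,13,11)  [lands on river]
river: ρ → (11,9,-12)
river: ρ → (-12,15,8)
river: ρ → (8,17,-10)
river: ρ → (-10,23,2)
river: ρ → (2,21,-21)
river: ρ → (-21,21,2)
river: ρ → (2,23,-10)
river: ρ → (-10,17,8)
river: ρ → (8,15,-12)
river: ρ → (-12,9,11)
river: ρ → (11,13,-10)
river: ρ → (-10,7,14)
river: ρ → (14,21,-3)
river: ρ → (-3,21,14)
river: ρ → (14,7,-10)
ρ-cycle length = 16 (tail of 1 descent step not counted)

16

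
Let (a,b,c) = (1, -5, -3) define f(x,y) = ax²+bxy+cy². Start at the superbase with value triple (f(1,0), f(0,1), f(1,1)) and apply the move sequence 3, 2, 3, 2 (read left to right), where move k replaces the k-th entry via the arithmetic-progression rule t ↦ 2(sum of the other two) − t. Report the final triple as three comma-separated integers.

start (1,-3,-7) = (f(1,0),f(0,1),f(1,1))
replace slot 3: 2·(1+(-3)) − (-7) = 3 → (1,-3,3)
replace slot 2: 2·(1+3) − (-3) = 11 → (1,11,3)
replace slot 3: 2·(1+11) − 3 = 21 → (1,11,21)
replace slot 2: 2·(1+21) − 11 = 33 → (1,33,21)

1,33,21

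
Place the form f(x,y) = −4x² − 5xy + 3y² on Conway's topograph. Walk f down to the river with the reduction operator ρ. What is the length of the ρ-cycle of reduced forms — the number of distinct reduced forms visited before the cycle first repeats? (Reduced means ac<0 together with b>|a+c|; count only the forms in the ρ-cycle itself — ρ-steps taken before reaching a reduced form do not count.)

D = 73, ⌊√D⌋ = 8
descent: ρ → (3,5,-4)  [lands on river]
river: ρ → (-4,3,4)
river: ρ → (4,5,-3)
river: ρ → (-3,7,2)
river: ρ → (2,5,-6)
river: ρ → (-6,7,1)
river: ρ → (1,7,-6)
river: ρ → (-6,5,2)
river: ρ → (2,7,-3)
river: ρ → (-3,5,4)
river: ρ → (4,3,-4)
river: ρ → (-4,5,3)
river: ρ → (3,7,-2)
river: ρ → (-2,5,6)
river: ρ → (6,7,-1)
river: ρ → (-1,7,6)
river: ρ → (6,5,-2)
river: ρ → (-2,7,3)
ρ-cycle length = 18 (tail of 1 descent step not counted)

18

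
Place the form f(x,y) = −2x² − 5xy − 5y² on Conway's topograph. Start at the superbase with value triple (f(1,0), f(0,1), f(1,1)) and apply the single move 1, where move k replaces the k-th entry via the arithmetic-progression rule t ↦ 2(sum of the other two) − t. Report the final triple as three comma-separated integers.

start (-2,-5,-12) = (f(1,0),f(0,1),f(1,1))
replace slot 1: 2·((-5)+(-12)) − (-2) = -32 → (-32,-5,-12)

-32,-5,-12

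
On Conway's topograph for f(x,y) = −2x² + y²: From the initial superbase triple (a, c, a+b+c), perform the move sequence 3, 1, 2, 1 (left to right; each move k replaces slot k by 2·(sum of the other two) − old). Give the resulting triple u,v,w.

start (-2,1,-1) = (f(1,0),f(0,1),f(1,1))
replace slot 3: 2·((-2)+1) − (-1) = -1 → (-2,1,-1)
replace slot 1: 2·(1+(-1)) − (-2) = 2 → (2,1,-1)
replace slot 2: 2·(2+(-1)) − 1 = 1 → (2,1,-1)
replace slot 1: 2·(1+(-1)) − 2 = -2 → (-2,1,-1)

-2,1,-1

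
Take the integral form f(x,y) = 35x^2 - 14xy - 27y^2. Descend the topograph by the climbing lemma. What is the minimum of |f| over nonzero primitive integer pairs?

descent: ρ → (-27,14,35)  [lands on river]
river: ρ → (35,56,-6)
river: ρ → (-6,52,53)
river: ρ → (53,54,-5)
river: ρ → (-5,56,42)
river: ρ → (42,28,-19)
river: ρ → (-19,48,22)
river: ρ → (22,40,-27)
closes: descent 1, river 8
min |a| on river = 5

5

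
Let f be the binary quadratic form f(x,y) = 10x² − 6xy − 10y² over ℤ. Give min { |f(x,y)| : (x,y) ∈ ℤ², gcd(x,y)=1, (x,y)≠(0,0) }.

descent: ρ → (-10,6,10)  [lands on river]
river: ρ → (10,14,-6)
river: ρ → (-6,10,14)
river: ρ → (14,18,-2)
river: ρ → (-2,18,14)
river: ρ → (14,10,-6)
river: ρ → (-6,14,10)
river: ρ → (10,6,-10)
river: ρ → (-10,14,6)
river: ρ → (6,10,-14)
river: ρ → (-14,18,2)
river: ρ → (2,18,-14)
river: ρ → (-14,10,6)
river: ρ → (6,14,-10)
closes: descent 1, river 14
min |a| on river = 2

2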